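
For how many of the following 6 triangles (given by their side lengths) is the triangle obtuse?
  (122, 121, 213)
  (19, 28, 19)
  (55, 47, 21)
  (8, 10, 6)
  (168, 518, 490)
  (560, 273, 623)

3

(122,121,213): 121²+122² = 29525 < 45369 = 213² → obtuse
(19,28,19): 19²+19² = 722 < 784 = 28² → obtuse
(55,47,21): 21²+47² = 2650 < 3025 = 55² → obtuse
(8,10,6): 6²+8² = 100 = 10² → right
(168,518,490): 168²+490² = 268324 = 518² → right
(560,273,623): 273²+560² = 388129 = 623² → right
3 of the 6 are obtuse.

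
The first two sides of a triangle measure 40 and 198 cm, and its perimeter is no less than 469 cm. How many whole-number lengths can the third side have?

7

Triangle inequality: 158 < x < 238. Perimeter ≥ 469 gives x ≥ 469 − 40 − 198 = 231.
So 231 ≤ x < 238; integers 231 through 237: 7 values.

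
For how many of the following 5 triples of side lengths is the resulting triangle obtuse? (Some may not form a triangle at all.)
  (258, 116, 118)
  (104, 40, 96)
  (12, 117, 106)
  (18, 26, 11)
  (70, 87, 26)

(258,116,118): 116+118 ≤ 258, not a triangle
(104,40,96): 40²+96² = 10816 = 104² → right
(12,117,106): 12²+106² = 11380 < 13689 = 117² → obtuse
(18,26,11): 11²+18² = 445 < 676 = 26² → obtuse
(70,87,26): 26²+70² = 5576 < 7569 = 87² → obtuse
3 of the 5 are obtuse.

3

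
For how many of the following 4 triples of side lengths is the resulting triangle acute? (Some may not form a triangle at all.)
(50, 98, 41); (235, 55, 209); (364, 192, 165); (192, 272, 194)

1

(50,98,41): 41+50 ≤ 98, not a triangle
(235,55,209): 55²+209² = 46706 < 55225 = 235² → obtuse
(364,192,165): 165+192 ≤ 364, not a triangle
(192,272,194): 192²+194² = 74500 > 73984 = 272² → acute
1 of the 4 is acute.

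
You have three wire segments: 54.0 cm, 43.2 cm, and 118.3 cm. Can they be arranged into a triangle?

The longest side is 118.3, but the other two sum to only 97.2.
97.2 < 118.3, so the triangle inequality fails.

No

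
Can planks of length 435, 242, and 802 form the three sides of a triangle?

No

The longest side is 802, but the other two sum to only 677.
677 < 802, so the triangle inequality fails.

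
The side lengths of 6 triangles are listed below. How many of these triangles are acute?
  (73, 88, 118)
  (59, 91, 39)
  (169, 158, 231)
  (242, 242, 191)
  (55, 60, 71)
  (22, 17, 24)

(73,88,118): 73²+88² = 13073 < 13924 = 118² → obtuse
(59,91,39): 39²+59² = 5002 < 8281 = 91² → obtuse
(169,158,231): 158²+169² = 53525 > 53361 = 231² → acute
(242,242,191): 191²+242² = 95045 > 58564 = 242² → acute
(55,60,71): 55²+60² = 6625 > 5041 = 71² → acute
(22,17,24): 17²+22² = 773 > 576 = 24² → acute
4 of the 6 are acute.

4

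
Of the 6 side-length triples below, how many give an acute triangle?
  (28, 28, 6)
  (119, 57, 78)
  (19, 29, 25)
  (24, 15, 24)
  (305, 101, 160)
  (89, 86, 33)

4

(28,28,6): 6²+28² = 820 > 784 = 28² → acute
(119,57,78): 57²+78² = 9333 < 14161 = 119² → obtuse
(19,29,25): 19²+25² = 986 > 841 = 29² → acute
(24,15,24): 15²+24² = 801 > 576 = 24² → acute
(305,101,160): 101+160 ≤ 305, not a triangle
(89,86,33): 33²+86² = 8485 > 7921 = 89² → acute
4 of the 6 are acute.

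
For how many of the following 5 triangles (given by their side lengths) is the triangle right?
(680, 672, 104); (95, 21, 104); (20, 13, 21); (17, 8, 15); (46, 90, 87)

2

(680,672,104): 104²+672² = 462400 = 680² → right
(95,21,104): 21²+95² = 9466 < 10816 = 104² → obtuse
(20,13,21): 13²+20² = 569 > 441 = 21² → acute
(17,8,15): 8²+15² = 289 = 17² → right
(46,90,87): 46²+87² = 9685 > 8100 = 90² → acute
2 of the 5 are right.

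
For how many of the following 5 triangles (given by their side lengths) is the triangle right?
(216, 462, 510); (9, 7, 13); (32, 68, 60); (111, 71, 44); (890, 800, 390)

(216,462,510): 216²+462² = 260100 = 510² → right
(9,7,13): 7²+9² = 130 < 169 = 13² → obtuse
(32,68,60): 32²+60² = 4624 = 68² → right
(111,71,44): 44²+71² = 6977 < 12321 = 111² → obtuse
(890,800,390): 390²+800² = 792100 = 890² → right
3 of the 5 are right.

3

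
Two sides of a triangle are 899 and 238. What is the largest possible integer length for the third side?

The third side must be strictly less than 899 + 238 = 1137.
The largest integer below 1137 is 1136.

1136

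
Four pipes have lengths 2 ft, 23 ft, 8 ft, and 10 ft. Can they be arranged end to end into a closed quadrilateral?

For a quadrilateral, each side must be shorter than the sum of the others.
Here the longest side is 23, but the remaining 3 sides sum to only 20.

No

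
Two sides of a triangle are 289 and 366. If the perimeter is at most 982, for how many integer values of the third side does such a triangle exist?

Triangle inequality: 77 < x < 655. Perimeter ≤ 982 gives x ≤ 982 − 289 − 366 = 327.
So 77 < x ≤ 327; integers 78 through 327: 250 values.

250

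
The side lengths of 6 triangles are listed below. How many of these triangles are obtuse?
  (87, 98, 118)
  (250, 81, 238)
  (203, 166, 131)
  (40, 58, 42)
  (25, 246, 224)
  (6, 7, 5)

1

(87,98,118): 87²+98² = 17173 > 13924 = 118² → acute
(250,81,238): 81²+238² = 63205 > 62500 = 250² → acute
(203,166,131): 131²+166² = 44717 > 41209 = 203² → acute
(40,58,42): 40²+42² = 3364 = 58² → right
(25,246,224): 25²+224² = 50801 < 60516 = 246² → obtuse
(6,7,5): 5²+6² = 61 > 49 = 7² → acute
1 of the 6 is obtuse.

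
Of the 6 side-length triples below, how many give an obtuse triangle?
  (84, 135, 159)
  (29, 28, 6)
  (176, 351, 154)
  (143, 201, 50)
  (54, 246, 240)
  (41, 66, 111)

(84,135,159): 84²+135² = 25281 = 159² → right
(29,28,6): 6²+28² = 820 < 841 = 29² → obtuse
(176,351,154): 154+176 ≤ 351, not a triangle
(143,201,50): 50+143 ≤ 201, not a triangle
(54,246,240): 54²+240² = 60516 = 246² → right
(41,66,111): 41+66 ≤ 111, not a triangle
1 of the 6 is obtuse.

1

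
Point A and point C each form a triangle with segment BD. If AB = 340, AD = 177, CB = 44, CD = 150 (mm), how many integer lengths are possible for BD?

From triangle ABD: 163 < BD < 517.
From triangle CBD: 106 < BD < 194.
Intersection: 163 < BD < 194, so integers 164 through 193: 30 values.

30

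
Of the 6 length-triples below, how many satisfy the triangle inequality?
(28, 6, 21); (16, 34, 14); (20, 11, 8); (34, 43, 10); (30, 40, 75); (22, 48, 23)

(6,21,28): 6+21 ≤ 28 → not valid
(14,16,34): 14+16 ≤ 34 → not valid
(8,11,20): 8+11 ≤ 20 → not valid
(10,34,43): 10+34 > 43 → valid
(30,40,75): 30+40 ≤ 75 → not valid
(22,23,48): 22+23 ≤ 48 → not valid
1 of the 6 triples forms a triangle.

1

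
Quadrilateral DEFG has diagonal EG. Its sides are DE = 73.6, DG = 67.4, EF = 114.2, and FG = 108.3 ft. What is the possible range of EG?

6.2 < EG < 141.0

From triangle DEG: |73.6 − 67.4| < EG < 73.6 + 67.4, i.e. 6.2 < EG < 141.0.
From triangle FEG: 5.9 < EG < 222.5.
Both must hold, so EG lies in the intersection.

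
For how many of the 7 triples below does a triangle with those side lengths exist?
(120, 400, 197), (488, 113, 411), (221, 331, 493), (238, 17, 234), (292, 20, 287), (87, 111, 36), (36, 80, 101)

6

(120,197,400): 120+197 ≤ 400 → not valid
(113,411,488): 113+411 > 488 → valid
(221,331,493): 221+331 > 493 → valid
(17,234,238): 17+234 > 238 → valid
(20,287,292): 20+287 > 292 → valid
(36,87,111): 36+87 > 111 → valid
(36,80,101): 36+80 > 101 → valid
6 of the 7 triples form a triangle.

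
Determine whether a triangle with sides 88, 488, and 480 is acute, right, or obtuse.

right

Compare the square of the longest side to the sum of squares of the other two: 88² + 480² = 238144 = 488².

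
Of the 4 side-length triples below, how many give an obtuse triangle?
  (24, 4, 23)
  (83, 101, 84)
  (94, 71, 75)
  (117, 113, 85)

(24,4,23): 4²+23² = 545 < 576 = 24² → obtuse
(83,101,84): 83²+84² = 13945 > 10201 = 101² → acute
(94,71,75): 71²+75² = 10666 > 8836 = 94² → acute
(117,113,85): 85²+113² = 19994 > 13689 = 117² → acute
1 of the 4 is obtuse.

1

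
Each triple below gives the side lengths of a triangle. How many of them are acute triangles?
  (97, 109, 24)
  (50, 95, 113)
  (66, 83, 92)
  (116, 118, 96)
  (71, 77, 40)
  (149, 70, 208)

(97,109,24): 24²+97² = 9985 < 11881 = 109² → obtuse
(50,95,113): 50²+95² = 11525 < 12769 = 113² → obtuse
(66,83,92): 66²+83² = 11245 > 8464 = 92² → acute
(116,118,96): 96²+116² = 22672 > 13924 = 118² → acute
(71,77,40): 40²+71² = 6641 > 5929 = 77² → acute
(149,70,208): 70²+149² = 27101 < 43264 = 208² → obtuse
3 of the 6 are acute.

3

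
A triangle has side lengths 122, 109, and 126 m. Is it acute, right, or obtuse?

acute

Compare the square of the longest side to the sum of squares of the other two: 109² + 122² = 26765 > 15876 = 126².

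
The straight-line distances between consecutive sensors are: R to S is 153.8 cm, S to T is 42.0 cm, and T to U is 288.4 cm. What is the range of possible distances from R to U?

92.6 ≤ RU ≤ 484.2 cm

The maximum is all hops collinear in one direction: 153.8 + 42.0 + 288.4 = 484.2.
The longest hop is 288.4; the others sum to 195.8. Folding the others back against it leaves at least 288.4 − 195.8 = 92.6.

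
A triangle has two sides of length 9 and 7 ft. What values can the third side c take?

2 < c < 16

By the triangle inequality, c must be less than 9 + 7 = 16 and greater than |9 − 7| = 2.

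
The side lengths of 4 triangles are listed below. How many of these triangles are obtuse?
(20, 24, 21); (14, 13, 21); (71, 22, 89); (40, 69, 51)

3

(20,24,21): 20²+21² = 841 > 576 = 24² → acute
(14,13,21): 13²+14² = 365 < 441 = 21² → obtuse
(71,22,89): 22²+71² = 5525 < 7921 = 89² → obtuse
(40,69,51): 40²+51² = 4201 < 4761 = 69² → obtuse
3 of the 4 are obtuse.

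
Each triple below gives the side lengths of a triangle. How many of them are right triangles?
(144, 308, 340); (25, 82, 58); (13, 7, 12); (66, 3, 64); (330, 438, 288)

2

(144,308,340): 144²+308² = 115600 = 340² → right
(25,82,58): 25²+58² = 3989 < 6724 = 82² → obtuse
(13,7,12): 7²+12² = 193 > 169 = 13² → acute
(66,3,64): 3²+64² = 4105 < 4356 = 66² → obtuse
(330,438,288): 288²+330² = 191844 = 438² → right
2 of the 5 are right.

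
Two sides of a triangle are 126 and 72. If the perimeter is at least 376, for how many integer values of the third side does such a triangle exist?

20

Triangle inequality: 54 < x < 198. Perimeter ≥ 376 gives x ≥ 376 − 126 − 72 = 178.
So 178 ≤ x < 198; integers 178 through 197: 20 values.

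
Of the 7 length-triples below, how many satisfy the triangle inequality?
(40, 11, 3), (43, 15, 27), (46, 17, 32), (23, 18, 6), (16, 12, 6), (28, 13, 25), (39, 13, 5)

(3,11,40): 3+11 ≤ 40 → not valid
(15,27,43): 15+27 ≤ 43 → not valid
(17,32,46): 17+32 > 46 → valid
(6,18,23): 6+18 > 23 → valid
(6,12,16): 6+12 > 16 → valid
(13,25,28): 13+25 > 28 → valid
(5,13,39): 5+13 ≤ 39 → not valid
4 of the 7 triples form a triangle.

4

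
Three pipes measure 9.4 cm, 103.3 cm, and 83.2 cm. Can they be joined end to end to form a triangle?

The longest side is 103.3, but the other two sum to only 92.6.
92.6 < 103.3, so the triangle inequality fails.

No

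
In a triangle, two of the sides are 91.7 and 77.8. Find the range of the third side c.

By the triangle inequality, c must be less than 91.7 + 77.8 = 169.5 and greater than |91.7 − 77.8| = 13.9.

13.9 < c < 169.5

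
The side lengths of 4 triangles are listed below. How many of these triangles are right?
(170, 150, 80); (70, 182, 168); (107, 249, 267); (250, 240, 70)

3

(170,150,80): 80²+150² = 28900 = 170² → right
(70,182,168): 70²+168² = 33124 = 182² → right
(107,249,267): 107²+249² = 73450 > 71289 = 267² → acute
(250,240,70): 70²+240² = 62500 = 250² → right
3 of the 4 are right.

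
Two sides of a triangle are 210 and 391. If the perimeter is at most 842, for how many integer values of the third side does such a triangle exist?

60

Triangle inequality: 181 < x < 601. Perimeter ≤ 842 gives x ≤ 842 − 210 − 391 = 241.
So 181 < x ≤ 241; integers 182 through 241: 60 values.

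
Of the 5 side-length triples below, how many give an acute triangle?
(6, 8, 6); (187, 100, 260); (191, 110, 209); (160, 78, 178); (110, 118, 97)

(6,8,6): 6²+6² = 72 > 64 = 8² → acute
(187,100,260): 100²+187² = 44969 < 67600 = 260² → obtuse
(191,110,209): 110²+191² = 48581 > 43681 = 209² → acute
(160,78,178): 78²+160² = 31684 = 178² → right
(110,118,97): 97²+110² = 21509 > 13924 = 118² → acute
3 of the 5 are acute.

3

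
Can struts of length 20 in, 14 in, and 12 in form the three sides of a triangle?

Yes

The longest side is 20, and the other two sum to 26.
Since 26 > 20, the triangle inequality holds.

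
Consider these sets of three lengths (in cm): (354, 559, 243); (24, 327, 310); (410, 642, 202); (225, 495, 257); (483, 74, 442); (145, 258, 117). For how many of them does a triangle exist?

(243,354,559): 243+354 > 559 → valid
(24,310,327): 24+310 > 327 → valid
(202,410,642): 202+410 ≤ 642 → not valid
(225,257,495): 225+257 ≤ 495 → not valid
(74,442,483): 74+442 > 483 → valid
(117,145,258): 117+145 > 258 → valid
4 of the 6 triples form a triangle.

4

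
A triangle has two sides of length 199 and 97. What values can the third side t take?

102 < t < 296

By the triangle inequality, t must be less than 199 + 97 = 296 and greater than |199 − 97| = 102.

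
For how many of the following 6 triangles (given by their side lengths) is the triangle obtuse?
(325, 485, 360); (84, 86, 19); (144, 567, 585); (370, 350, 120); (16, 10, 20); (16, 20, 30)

(325,485,360): 325²+360² = 235225 = 485² → right
(84,86,19): 19²+84² = 7417 > 7396 = 86² → acute
(144,567,585): 144²+567² = 342225 = 585² → right
(370,350,120): 120²+350² = 136900 = 370² → right
(16,10,20): 10²+16² = 356 < 400 = 20² → obtuse
(16,20,30): 16²+20² = 656 < 900 = 30² → obtuse
2 of the 6 are obtuse.

2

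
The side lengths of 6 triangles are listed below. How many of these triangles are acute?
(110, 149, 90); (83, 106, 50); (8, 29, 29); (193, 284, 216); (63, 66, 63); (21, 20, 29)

(110,149,90): 90²+110² = 20200 < 22201 = 149² → obtuse
(83,106,50): 50²+83² = 9389 < 11236 = 106² → obtuse
(8,29,29): 8²+29² = 905 > 841 = 29² → acute
(193,284,216): 193²+216² = 83905 > 80656 = 284² → acute
(63,66,63): 63²+63² = 7938 > 4356 = 66² → acute
(21,20,29): 20²+21² = 841 = 29² → right
3 of the 6 are acute.

3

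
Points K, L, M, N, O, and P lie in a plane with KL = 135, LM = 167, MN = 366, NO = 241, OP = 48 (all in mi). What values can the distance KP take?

The maximum is all hops collinear in one direction: 135 + 167 + 366 + 241 + 48 = 957.
The longest hop is 366; the others sum to 591. Since 366 ≤ 591, the path can fold back on itself completely, so the minimum distance is 0.

0 ≤ KP ≤ 957 mi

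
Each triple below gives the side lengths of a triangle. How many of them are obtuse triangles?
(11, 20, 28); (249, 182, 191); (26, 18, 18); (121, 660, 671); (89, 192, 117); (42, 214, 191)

4

(11,20,28): 11²+20² = 521 < 784 = 28² → obtuse
(249,182,191): 182²+191² = 69605 > 62001 = 249² → acute
(26,18,18): 18²+18² = 648 < 676 = 26² → obtuse
(121,660,671): 121²+660² = 450241 = 671² → right
(89,192,117): 89²+117² = 21610 < 36864 = 192² → obtuse
(42,214,191): 42²+191² = 38245 < 45796 = 214² → obtuse
4 of the 6 are obtuse.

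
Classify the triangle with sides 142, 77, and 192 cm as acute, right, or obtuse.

obtuse

Compare the square of the longest side to the sum of squares of the other two: 77² + 142² = 26093 < 36864 = 192².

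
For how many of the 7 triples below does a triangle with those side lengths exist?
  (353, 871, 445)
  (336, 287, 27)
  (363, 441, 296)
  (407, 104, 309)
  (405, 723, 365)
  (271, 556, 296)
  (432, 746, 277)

(353,445,871): 353+445 ≤ 871 → not valid
(27,287,336): 27+287 ≤ 336 → not valid
(296,363,441): 296+363 > 441 → valid
(104,309,407): 104+309 > 407 → valid
(365,405,723): 365+405 > 723 → valid
(271,296,556): 271+296 > 556 → valid
(277,432,746): 277+432 ≤ 746 → not valid
4 of the 7 triples form a triangle.

4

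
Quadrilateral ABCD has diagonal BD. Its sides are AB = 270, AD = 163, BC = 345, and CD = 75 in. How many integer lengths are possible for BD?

From triangle ABD: 107 < BD < 433.
From triangle CBD: 270 < BD < 420.
Intersection: 270 < BD < 420, so integers 271 through 419: 149 values.

149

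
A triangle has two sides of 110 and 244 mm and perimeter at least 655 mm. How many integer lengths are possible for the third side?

53

Triangle inequality: 134 < x < 354. Perimeter ≥ 655 gives x ≥ 655 − 110 − 244 = 301.
So 301 ≤ x < 354; integers 301 through 353: 53 values.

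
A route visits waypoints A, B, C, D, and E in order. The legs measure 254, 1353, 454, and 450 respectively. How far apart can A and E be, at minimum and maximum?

195 ≤ AE ≤ 2511

The maximum is all hops collinear in one direction: 254 + 1353 + 454 + 450 = 2511.
The longest hop is 1353; the others sum to 1158. Folding the others back against it leaves at least 1353 − 1158 = 195.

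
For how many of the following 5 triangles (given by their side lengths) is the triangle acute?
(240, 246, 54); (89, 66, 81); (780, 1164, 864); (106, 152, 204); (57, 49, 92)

(240,246,54): 54²+240² = 60516 = 246² → right
(89,66,81): 66²+81² = 10917 > 7921 = 89² → acute
(780,1164,864): 780²+864² = 1354896 = 1164² → right
(106,152,204): 106²+152² = 34340 < 41616 = 204² → obtuse
(57,49,92): 49²+57² = 5650 < 8464 = 92² → obtuse
1 of the 5 is acute.

1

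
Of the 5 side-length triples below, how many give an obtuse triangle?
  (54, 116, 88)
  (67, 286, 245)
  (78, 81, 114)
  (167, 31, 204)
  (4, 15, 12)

(54,116,88): 54²+88² = 10660 < 13456 = 116² → obtuse
(67,286,245): 67²+245² = 64514 < 81796 = 286² → obtuse
(78,81,114): 78²+81² = 12645 < 12996 = 114² → obtuse
(167,31,204): 31+167 ≤ 204, not a triangle
(4,15,12): 4²+12² = 160 < 225 = 15² → obtuse
4 of the 5 are obtuse.

4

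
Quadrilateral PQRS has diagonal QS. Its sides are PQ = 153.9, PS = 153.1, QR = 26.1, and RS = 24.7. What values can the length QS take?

1.4 < QS < 50.8

From triangle PQS: |153.9 − 153.1| < QS < 153.9 + 153.1, i.e. 0.8 < QS < 307.0.
From triangle RQS: 1.4 < QS < 50.8.
Both must hold, so QS lies in the intersection.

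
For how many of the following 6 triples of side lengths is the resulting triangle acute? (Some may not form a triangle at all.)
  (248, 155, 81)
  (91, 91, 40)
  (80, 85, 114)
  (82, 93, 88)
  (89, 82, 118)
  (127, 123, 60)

(248,155,81): 81+155 ≤ 248, not a triangle
(91,91,40): 40²+91² = 9881 > 8281 = 91² → acute
(80,85,114): 80²+85² = 13625 > 12996 = 114² → acute
(82,93,88): 82²+88² = 14468 > 8649 = 93² → acute
(89,82,118): 82²+89² = 14645 > 13924 = 118² → acute
(127,123,60): 60²+123² = 18729 > 16129 = 127² → acute
5 of the 6 are acute.

5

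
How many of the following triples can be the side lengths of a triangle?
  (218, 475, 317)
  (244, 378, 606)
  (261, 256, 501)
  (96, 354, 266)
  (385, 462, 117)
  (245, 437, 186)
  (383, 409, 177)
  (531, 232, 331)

(218,317,475): 218+317 > 475 → valid
(244,378,606): 244+378 > 606 → valid
(256,261,501): 256+261 > 501 → valid
(96,266,354): 96+266 > 354 → valid
(117,385,462): 117+385 > 462 → valid
(186,245,437): 186+245 ≤ 437 → not valid
(177,383,409): 177+383 > 409 → valid
(232,331,531): 232+331 > 531 → valid
7 of the 8 triples form a triangle.

7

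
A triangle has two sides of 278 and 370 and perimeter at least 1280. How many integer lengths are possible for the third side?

Triangle inequality: 92 < x < 648. Perimeter ≥ 1280 gives x ≥ 1280 − 278 − 370 = 632.
So 632 ≤ x < 648; integers 632 through 647: 16 values.

16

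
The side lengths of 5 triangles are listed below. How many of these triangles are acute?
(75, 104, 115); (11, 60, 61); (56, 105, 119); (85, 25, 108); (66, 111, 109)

2

(75,104,115): 75²+104² = 16441 > 13225 = 115² → acute
(11,60,61): 11²+60² = 3721 = 61² → right
(56,105,119): 56²+105² = 14161 = 119² → right
(85,25,108): 25²+85² = 7850 < 11664 = 108² → obtuse
(66,111,109): 66²+109² = 16237 > 12321 = 111² → acute
2 of the 5 are acute.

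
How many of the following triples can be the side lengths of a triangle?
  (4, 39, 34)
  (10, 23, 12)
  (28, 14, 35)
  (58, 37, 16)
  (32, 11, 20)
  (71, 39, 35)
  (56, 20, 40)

(4,34,39): 4+34 ≤ 39 → not valid
(10,12,23): 10+12 ≤ 23 → not valid
(14,28,35): 14+28 > 35 → valid
(16,37,58): 16+37 ≤ 58 → not valid
(11,20,32): 11+20 ≤ 32 → not valid
(35,39,71): 35+39 > 71 → valid
(20,40,56): 20+40 > 56 → valid
3 of the 7 triples form a triangle.

3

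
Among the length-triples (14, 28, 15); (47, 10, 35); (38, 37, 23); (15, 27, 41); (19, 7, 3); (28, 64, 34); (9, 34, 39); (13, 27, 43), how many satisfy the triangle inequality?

(14,15,28): 14+15 > 28 → valid
(10,35,47): 10+35 ≤ 47 → not valid
(23,37,38): 23+37 > 38 → valid
(15,27,41): 15+27 > 41 → valid
(3,7,19): 3+7 ≤ 19 → not valid
(28,34,64): 28+34 ≤ 64 → not valid
(9,34,39): 9+34 > 39 → valid
(13,27,43): 13+27 ≤ 43 → not valid
4 of the 8 triples form a triangle.

4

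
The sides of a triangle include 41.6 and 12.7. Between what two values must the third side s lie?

By the triangle inequality, s must be less than 41.6 + 12.7 = 54.3 and greater than |41.6 − 12.7| = 28.9.

28.9 < s < 54.3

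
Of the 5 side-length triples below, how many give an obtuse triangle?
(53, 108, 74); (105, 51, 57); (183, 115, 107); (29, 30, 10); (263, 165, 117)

(53,108,74): 53²+74² = 8285 < 11664 = 108² → obtuse
(105,51,57): 51²+57² = 5850 < 11025 = 105² → obtuse
(183,115,107): 107²+115² = 24674 < 33489 = 183² → obtuse
(29,30,10): 10²+29² = 941 > 900 = 30² → acute
(263,165,117): 117²+165² = 40914 < 69169 = 263² → obtuse
4 of the 5 are obtuse.

4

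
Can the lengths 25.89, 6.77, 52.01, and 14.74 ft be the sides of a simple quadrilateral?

No

For a quadrilateral, each side must be shorter than the sum of the others.
Here the longest side is 52.01, but the remaining 3 sides sum to only 47.40.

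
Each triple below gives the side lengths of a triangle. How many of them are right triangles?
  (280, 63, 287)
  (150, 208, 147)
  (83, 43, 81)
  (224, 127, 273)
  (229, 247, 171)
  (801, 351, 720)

(280,63,287): 63²+280² = 82369 = 287² → right
(150,208,147): 147²+150² = 44109 > 43264 = 208² → acute
(83,43,81): 43²+81² = 8410 > 6889 = 83² → acute
(224,127,273): 127²+224² = 66305 < 74529 = 273² → obtuse
(229,247,171): 171²+229² = 81682 > 61009 = 247² → acute
(801,351,720): 351²+720² = 641601 = 801² → right
2 of the 6 are right.

2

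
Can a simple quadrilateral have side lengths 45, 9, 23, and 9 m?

For a quadrilateral, each side must be shorter than the sum of the others.
Here the longest side is 45, but the remaining 3 sides sum to only 41.

No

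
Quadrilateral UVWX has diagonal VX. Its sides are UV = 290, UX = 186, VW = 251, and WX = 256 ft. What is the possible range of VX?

From triangle UVX: |290 − 186| < VX < 290 + 186, i.e. 104 < VX < 476.
From triangle WVX: 5 < VX < 507.
Both must hold, so VX lies in the intersection.

104 < VX < 476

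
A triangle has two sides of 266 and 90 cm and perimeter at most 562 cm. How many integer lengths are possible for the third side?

30

Triangle inequality: 176 < x < 356. Perimeter ≤ 562 gives x ≤ 562 − 266 − 90 = 206.
So 176 < x ≤ 206; integers 177 through 206: 30 values.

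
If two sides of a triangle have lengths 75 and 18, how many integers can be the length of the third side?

35

The third side lies in the open interval (57, 93).
Integers from 58 to 92 inclusive: 92 − 58 + 1 = 35.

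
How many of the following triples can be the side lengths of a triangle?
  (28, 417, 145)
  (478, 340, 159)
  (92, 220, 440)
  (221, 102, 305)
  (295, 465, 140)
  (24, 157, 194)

2

(28,145,417): 28+145 ≤ 417 → not valid
(159,340,478): 159+340 > 478 → valid
(92,220,440): 92+220 ≤ 440 → not valid
(102,221,305): 102+221 > 305 → valid
(140,295,465): 140+295 ≤ 465 → not valid
(24,157,194): 24+157 ≤ 194 → not valid
2 of the 6 triples form a triangle.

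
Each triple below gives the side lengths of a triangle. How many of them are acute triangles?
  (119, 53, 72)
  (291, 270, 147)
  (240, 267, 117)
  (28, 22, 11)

1

(119,53,72): 53²+72² = 7993 < 14161 = 119² → obtuse
(291,270,147): 147²+270² = 94509 > 84681 = 291² → acute
(240,267,117): 117²+240² = 71289 = 267² → right
(28,22,11): 11²+22² = 605 < 784 = 28² → obtuse
1 of the 4 is acute.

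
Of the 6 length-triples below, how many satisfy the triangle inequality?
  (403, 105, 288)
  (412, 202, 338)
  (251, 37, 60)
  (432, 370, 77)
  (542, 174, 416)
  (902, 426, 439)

3

(105,288,403): 105+288 ≤ 403 → not valid
(202,338,412): 202+338 > 412 → valid
(37,60,251): 37+60 ≤ 251 → not valid
(77,370,432): 77+370 > 432 → valid
(174,416,542): 174+416 > 542 → valid
(426,439,902): 426+439 ≤ 902 → not valid
3 of the 6 triples form a triangle.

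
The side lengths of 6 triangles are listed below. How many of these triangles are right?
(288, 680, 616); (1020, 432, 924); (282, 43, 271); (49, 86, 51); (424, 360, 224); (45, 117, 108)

(288,680,616): 288²+616² = 462400 = 680² → right
(1020,432,924): 432²+924² = 1040400 = 1020² → right
(282,43,271): 43²+271² = 75290 < 79524 = 282² → obtuse
(49,86,51): 49²+51² = 5002 < 7396 = 86² → obtuse
(424,360,224): 224²+360² = 179776 = 424² → right
(45,117,108): 45²+108² = 13689 = 117² → right
4 of the 6 are right.

4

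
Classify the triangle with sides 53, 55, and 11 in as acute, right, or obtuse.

Compare the square of the longest side to the sum of squares of the other two: 11² + 53² = 2930 < 3025 = 55².

obtuse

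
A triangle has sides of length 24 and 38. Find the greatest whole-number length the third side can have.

The third side must be strictly less than 24 + 38 = 62.
The largest integer below 62 is 61.

61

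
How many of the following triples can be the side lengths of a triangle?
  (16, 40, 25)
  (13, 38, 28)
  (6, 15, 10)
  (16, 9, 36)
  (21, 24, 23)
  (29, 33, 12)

(16,25,40): 16+25 > 40 → valid
(13,28,38): 13+28 > 38 → valid
(6,10,15): 6+10 > 15 → valid
(9,16,36): 9+16 ≤ 36 → not valid
(21,23,24): 21+23 > 24 → valid
(12,29,33): 12+29 > 33 → valid
5 of the 6 triples form a triangle.

5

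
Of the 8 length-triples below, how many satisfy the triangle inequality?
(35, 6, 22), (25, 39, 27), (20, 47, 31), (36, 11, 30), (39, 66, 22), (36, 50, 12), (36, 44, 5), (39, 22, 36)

4

(6,22,35): 6+22 ≤ 35 → not valid
(25,27,39): 25+27 > 39 → valid
(20,31,47): 20+31 > 47 → valid
(11,30,36): 11+30 > 36 → valid
(22,39,66): 22+39 ≤ 66 → not valid
(12,36,50): 12+36 ≤ 50 → not valid
(5,36,44): 5+36 ≤ 44 → not valid
(22,36,39): 22+36 > 39 → valid
4 of the 8 triples form a triangle.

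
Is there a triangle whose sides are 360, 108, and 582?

No

The longest side is 582, but the other two sum to only 468.
468 < 582, so the triangle inequality fails.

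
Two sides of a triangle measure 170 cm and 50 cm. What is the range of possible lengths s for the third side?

120 < s < 220

By the triangle inequality, s must be less than 170 + 50 = 220 and greater than |170 − 50| = 120.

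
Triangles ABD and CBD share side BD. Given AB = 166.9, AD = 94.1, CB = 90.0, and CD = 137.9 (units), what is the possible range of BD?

72.8 < BD < 227.9

From triangle ABD: |166.9 − 94.1| < BD < 166.9 + 94.1, i.e. 72.8 < BD < 261.0.
From triangle CBD: 47.9 < BD < 227.9.
Both must hold, so BD lies in the intersection.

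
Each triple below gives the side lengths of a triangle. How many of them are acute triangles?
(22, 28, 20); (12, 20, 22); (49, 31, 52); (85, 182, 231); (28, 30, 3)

3

(22,28,20): 20²+22² = 884 > 784 = 28² → acute
(12,20,22): 12²+20² = 544 > 484 = 22² → acute
(49,31,52): 31²+49² = 3362 > 2704 = 52² → acute
(85,182,231): 85²+182² = 40349 < 53361 = 231² → obtuse
(28,30,3): 3²+28² = 793 < 900 = 30² → obtuse
3 of the 5 are acute.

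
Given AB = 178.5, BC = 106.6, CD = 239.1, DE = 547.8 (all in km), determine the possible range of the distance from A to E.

23.6 ≤ AE ≤ 1072.0 km

The maximum is all hops collinear in one direction: 178.5 + 106.6 + 239.1 + 547.8 = 1072.0.
The longest hop is 547.8; the others sum to 524.2. Folding the others back against it leaves at least 547.8 − 524.2 = 23.6.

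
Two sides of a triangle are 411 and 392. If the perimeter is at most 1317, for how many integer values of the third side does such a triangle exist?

Triangle inequality: 19 < x < 803. Perimeter ≤ 1317 gives x ≤ 1317 − 411 − 392 = 514.
So 19 < x ≤ 514; integers 20 through 514: 495 values.

495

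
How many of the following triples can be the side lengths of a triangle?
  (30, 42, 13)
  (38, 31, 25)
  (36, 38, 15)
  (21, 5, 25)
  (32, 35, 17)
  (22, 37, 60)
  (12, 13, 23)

6

(13,30,42): 13+30 > 42 → valid
(25,31,38): 25+31 > 38 → valid
(15,36,38): 15+36 > 38 → valid
(5,21,25): 5+21 > 25 → valid
(17,32,35): 17+32 > 35 → valid
(22,37,60): 22+37 ≤ 60 → not valid
(12,13,23): 12+13 > 23 → valid
6 of the 7 triples form a triangle.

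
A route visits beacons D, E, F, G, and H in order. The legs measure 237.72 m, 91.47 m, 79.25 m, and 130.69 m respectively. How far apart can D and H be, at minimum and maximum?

0 ≤ DH ≤ 539.13 m

The maximum is all hops collinear in one direction: 237.72 + 91.47 + 79.25 + 130.69 = 539.13.
The longest hop is 237.72; the others sum to 301.41. Since 237.72 ≤ 301.41, the path can fold back on itself completely, so the minimum distance is 0.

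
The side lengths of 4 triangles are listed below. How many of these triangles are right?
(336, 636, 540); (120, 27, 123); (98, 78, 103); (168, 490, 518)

3

(336,636,540): 336²+540² = 404496 = 636² → right
(120,27,123): 27²+120² = 15129 = 123² → right
(98,78,103): 78²+98² = 15688 > 10609 = 103² → acute
(168,490,518): 168²+490² = 268324 = 518² → right
3 of the 4 are right.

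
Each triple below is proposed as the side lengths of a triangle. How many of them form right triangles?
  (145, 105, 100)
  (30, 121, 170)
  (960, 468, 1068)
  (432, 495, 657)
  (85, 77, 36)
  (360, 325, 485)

5

(145,105,100): 100²+105² = 21025 = 145² → right
(30,121,170): 30+121 ≤ 170, not a triangle
(960,468,1068): 468²+960² = 1140624 = 1068² → right
(432,495,657): 432²+495² = 431649 = 657² → right
(85,77,36): 36²+77² = 7225 = 85² → right
(360,325,485): 325²+360² = 235225 = 485² → right
5 of the 6 are right.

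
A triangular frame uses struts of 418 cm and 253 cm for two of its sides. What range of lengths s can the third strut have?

By the triangle inequality, s must be less than 418 + 253 = 671 and greater than |418 − 253| = 165.

165 < s < 671 (cm)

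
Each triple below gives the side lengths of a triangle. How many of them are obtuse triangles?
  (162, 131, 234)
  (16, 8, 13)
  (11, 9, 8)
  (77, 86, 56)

(162,131,234): 131²+162² = 43405 < 54756 = 234² → obtuse
(16,8,13): 8²+13² = 233 < 256 = 16² → obtuse
(11,9,8): 8²+9² = 145 > 121 = 11² → acute
(77,86,56): 56²+77² = 9065 > 7396 = 86² → acute
2 of the 4 are obtuse.

2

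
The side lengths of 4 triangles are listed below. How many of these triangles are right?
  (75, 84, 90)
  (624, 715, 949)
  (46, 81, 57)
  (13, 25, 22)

(75,84,90): 75²+84² = 12681 > 8100 = 90² → acute
(624,715,949): 624²+715² = 900601 = 949² → right
(46,81,57): 46²+57² = 5365 < 6561 = 81² → obtuse
(13,25,22): 13²+22² = 653 > 625 = 25² → acute
1 of the 4 is right.

1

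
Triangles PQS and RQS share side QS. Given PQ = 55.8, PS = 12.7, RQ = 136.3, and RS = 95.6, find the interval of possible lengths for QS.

From triangle PQS: |55.8 − 12.7| < QS < 55.8 + 12.7, i.e. 43.1 < QS < 68.5.
From triangle RQS: 40.7 < QS < 231.9.
Both must hold, so QS lies in the intersection.

43.1 < QS < 68.5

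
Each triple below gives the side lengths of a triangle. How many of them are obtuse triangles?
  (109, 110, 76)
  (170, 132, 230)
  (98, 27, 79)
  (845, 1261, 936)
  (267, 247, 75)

3

(109,110,76): 76²+109² = 17657 > 12100 = 110² → acute
(170,132,230): 132²+170² = 46324 < 52900 = 230² → obtuse
(98,27,79): 27²+79² = 6970 < 9604 = 98² → obtuse
(845,1261,936): 845²+936² = 1590121 = 1261² → right
(267,247,75): 75²+247² = 66634 < 71289 = 267² → obtuse
3 of the 5 are obtuse.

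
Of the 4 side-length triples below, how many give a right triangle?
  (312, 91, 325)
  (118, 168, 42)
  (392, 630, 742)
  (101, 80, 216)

(312,91,325): 91²+312² = 105625 = 325² → right
(118,168,42): 42+118 ≤ 168, not a triangle
(392,630,742): 392²+630² = 550564 = 742² → right
(101,80,216): 80+101 ≤ 216, not a triangle
2 of the 4 are right.

2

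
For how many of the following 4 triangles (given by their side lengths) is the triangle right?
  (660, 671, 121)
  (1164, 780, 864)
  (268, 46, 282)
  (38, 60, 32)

(660,671,121): 121²+660² = 450241 = 671² → right
(1164,780,864): 780²+864² = 1354896 = 1164² → right
(268,46,282): 46²+268² = 73940 < 79524 = 282² → obtuse
(38,60,32): 32²+38² = 2468 < 3600 = 60² → obtuse
2 of the 4 are right.

2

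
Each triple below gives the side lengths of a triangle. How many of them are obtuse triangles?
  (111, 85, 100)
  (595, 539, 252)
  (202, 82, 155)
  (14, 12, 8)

1

(111,85,100): 85²+100² = 17225 > 12321 = 111² → acute
(595,539,252): 252²+539² = 354025 = 595² → right
(202,82,155): 82²+155² = 30749 < 40804 = 202² → obtuse
(14,12,8): 8²+12² = 208 > 196 = 14² → acute
1 of the 4 is obtuse.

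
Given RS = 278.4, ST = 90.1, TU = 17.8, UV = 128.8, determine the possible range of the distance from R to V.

41.7 ≤ RV ≤ 515.1

The maximum is all hops collinear in one direction: 278.4 + 90.1 + 17.8 + 128.8 = 515.1.
The longest hop is 278.4; the others sum to 236.7. Folding the others back against it leaves at least 278.4 − 236.7 = 41.7.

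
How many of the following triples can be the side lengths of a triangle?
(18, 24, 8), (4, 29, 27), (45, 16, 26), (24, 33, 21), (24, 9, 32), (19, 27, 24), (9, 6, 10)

6

(8,18,24): 8+18 > 24 → valid
(4,27,29): 4+27 > 29 → valid
(16,26,45): 16+26 ≤ 45 → not valid
(21,24,33): 21+24 > 33 → valid
(9,24,32): 9+24 > 32 → valid
(19,24,27): 19+24 > 27 → valid
(6,9,10): 6+9 > 10 → valid
6 of the 7 triples form a triangle.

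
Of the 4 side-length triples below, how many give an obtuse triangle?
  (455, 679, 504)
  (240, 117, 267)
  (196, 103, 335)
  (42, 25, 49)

1

(455,679,504): 455²+504² = 461041 = 679² → right
(240,117,267): 117²+240² = 71289 = 267² → right
(196,103,335): 103+196 ≤ 335, not a triangle
(42,25,49): 25²+42² = 2389 < 2401 = 49² → obtuse
1 of the 4 is obtuse.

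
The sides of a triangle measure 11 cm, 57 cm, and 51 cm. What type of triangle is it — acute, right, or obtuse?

obtuse

Compare the square of the longest side to the sum of squares of the other two: 11² + 51² = 2722 < 3249 = 57².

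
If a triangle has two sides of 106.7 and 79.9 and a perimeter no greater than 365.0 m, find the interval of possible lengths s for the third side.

Triangle inequality alone gives 26.8 < s < 186.6.
The perimeter condition gives s ≤ 365.0 − 106.7 − 79.9 = 178.4.
Intersecting the two: 26.8 < s ≤ 178.4.

26.8 < s ≤ 178.4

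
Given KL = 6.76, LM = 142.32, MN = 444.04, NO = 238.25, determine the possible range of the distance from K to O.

The maximum is all hops collinear in one direction: 6.76 + 142.32 + 444.04 + 238.25 = 831.37.
The longest hop is 444.04; the others sum to 387.33. Folding the others back against it leaves at least 444.04 − 387.33 = 56.71.

56.71 ≤ KO ≤ 831.37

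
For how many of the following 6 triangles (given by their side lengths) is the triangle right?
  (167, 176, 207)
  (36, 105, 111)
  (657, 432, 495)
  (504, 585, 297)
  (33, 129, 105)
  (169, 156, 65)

(167,176,207): 167²+176² = 58865 > 42849 = 207² → acute
(36,105,111): 36²+105² = 12321 = 111² → right
(657,432,495): 432²+495² = 431649 = 657² → right
(504,585,297): 297²+504² = 342225 = 585² → right
(33,129,105): 33²+105² = 12114 < 16641 = 129² → obtuse
(169,156,65): 65²+156² = 28561 = 169² → right
4 of the 6 are right.

4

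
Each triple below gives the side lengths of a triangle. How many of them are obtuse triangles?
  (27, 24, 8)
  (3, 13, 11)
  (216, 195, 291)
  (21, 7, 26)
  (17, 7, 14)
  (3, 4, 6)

(27,24,8): 8²+24² = 640 < 729 = 27² → obtuse
(3,13,11): 3²+11² = 130 < 169 = 13² → obtuse
(216,195,291): 195²+216² = 84681 = 291² → right
(21,7,26): 7²+21² = 490 < 676 = 26² → obtuse
(17,7,14): 7²+14² = 245 < 289 = 17² → obtuse
(3,4,6): 3²+4² = 25 < 36 = 6² → obtuse
5 of the 6 are obtuse.

5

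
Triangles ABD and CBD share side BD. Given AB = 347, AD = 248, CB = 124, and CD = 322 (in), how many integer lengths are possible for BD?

From triangle ABD: 99 < BD < 595.
From triangle CBD: 198 < BD < 446.
Intersection: 198 < BD < 446, so integers 199 through 445: 247 values.

247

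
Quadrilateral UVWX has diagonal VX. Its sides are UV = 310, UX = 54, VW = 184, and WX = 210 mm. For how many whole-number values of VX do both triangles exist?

107

From triangle UVX: 256 < VX < 364.
From triangle WVX: 26 < VX < 394.
Intersection: 256 < VX < 364, so integers 257 through 363: 107 values.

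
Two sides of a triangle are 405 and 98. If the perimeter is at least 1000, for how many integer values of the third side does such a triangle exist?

Triangle inequality: 307 < x < 503. Perimeter ≥ 1000 gives x ≥ 1000 − 405 − 98 = 497.
So 497 ≤ x < 503; integers 497 through 502: 6 values.

6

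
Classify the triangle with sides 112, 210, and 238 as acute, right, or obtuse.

right

Compare the square of the longest side to the sum of squares of the other two: 112² + 210² = 56644 = 238².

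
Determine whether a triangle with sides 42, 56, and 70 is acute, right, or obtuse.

right

Compare the square of the longest side to the sum of squares of the other two: 42² + 56² = 4900 = 70².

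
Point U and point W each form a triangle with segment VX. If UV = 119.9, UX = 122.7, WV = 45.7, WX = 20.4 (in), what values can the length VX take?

25.3 < VX < 66.1

From triangle UVX: |119.9 − 122.7| < VX < 119.9 + 122.7, i.e. 2.8 < VX < 242.6.
From triangle WVX: 25.3 < VX < 66.1.
Both must hold, so VX lies in the intersection.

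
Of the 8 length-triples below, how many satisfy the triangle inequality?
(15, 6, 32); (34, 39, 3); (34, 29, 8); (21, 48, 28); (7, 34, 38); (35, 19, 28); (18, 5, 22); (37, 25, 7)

5

(6,15,32): 6+15 ≤ 32 → not valid
(3,34,39): 3+34 ≤ 39 → not valid
(8,29,34): 8+29 > 34 → valid
(21,28,48): 21+28 > 48 → valid
(7,34,38): 7+34 > 38 → valid
(19,28,35): 19+28 > 35 → valid
(5,18,22): 5+18 > 22 → valid
(7,25,37): 7+25 ≤ 37 → not valid
5 of the 8 triples form a triangle.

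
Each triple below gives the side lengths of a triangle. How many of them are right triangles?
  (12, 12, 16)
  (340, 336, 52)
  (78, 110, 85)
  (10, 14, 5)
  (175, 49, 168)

2

(12,12,16): 12²+12² = 288 > 256 = 16² → acute
(340,336,52): 52²+336² = 115600 = 340² → right
(78,110,85): 78²+85² = 13309 > 12100 = 110² → acute
(10,14,5): 5²+10² = 125 < 196 = 14² → obtuse
(175,49,168): 49²+168² = 30625 = 175² → right
2 of the 5 are right.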